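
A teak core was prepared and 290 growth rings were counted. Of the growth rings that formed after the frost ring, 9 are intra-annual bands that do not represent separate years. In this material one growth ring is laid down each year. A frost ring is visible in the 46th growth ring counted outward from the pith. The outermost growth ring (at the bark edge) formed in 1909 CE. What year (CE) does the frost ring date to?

1674 CE

290 − 46 = 244 growth rings lie beyond the frost ring toward the bark edge.
Excluding 9 false growth rings: 244 − 9 = 235.
Counting back 235 years from 1909 CE places the frost ring in 1909 − 235 = 1674 CE.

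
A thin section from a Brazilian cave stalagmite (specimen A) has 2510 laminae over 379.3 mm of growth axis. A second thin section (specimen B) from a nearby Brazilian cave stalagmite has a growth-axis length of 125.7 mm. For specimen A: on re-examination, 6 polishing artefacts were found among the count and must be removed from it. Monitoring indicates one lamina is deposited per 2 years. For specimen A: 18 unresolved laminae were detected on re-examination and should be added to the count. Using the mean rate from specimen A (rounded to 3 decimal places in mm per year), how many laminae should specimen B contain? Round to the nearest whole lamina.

838 laminae

Specimen A: after corrections the count is 2510 − 6 + 18 = 2522 laminae.
Specimen A: multiplying by 2 years per lamina: 2522 × 2 = 5044 years.
A: Extension rate ≈ 379.3 / 5044 = 0.075 mm per year.
B spans 125.7 / 0.075 = 1676.00 years; at 2 years per lamina that is 1676.00 / 2 ≈ 838 laminae.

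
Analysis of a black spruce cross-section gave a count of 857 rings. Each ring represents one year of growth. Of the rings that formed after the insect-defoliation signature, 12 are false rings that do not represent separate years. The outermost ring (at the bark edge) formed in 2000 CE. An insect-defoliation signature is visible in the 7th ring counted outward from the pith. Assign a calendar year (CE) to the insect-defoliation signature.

857 − 7 = 850 rings lie beyond the insect-defoliation signature toward the bark edge.
Removing the 12 false rings leaves 850 − 12 = 838 true rings beyond the insect-defoliation signature.
Counting back 838 years from 2000 CE places the insect-defoliation signature in 2000 − 838 = 1162 CE.

1162 CE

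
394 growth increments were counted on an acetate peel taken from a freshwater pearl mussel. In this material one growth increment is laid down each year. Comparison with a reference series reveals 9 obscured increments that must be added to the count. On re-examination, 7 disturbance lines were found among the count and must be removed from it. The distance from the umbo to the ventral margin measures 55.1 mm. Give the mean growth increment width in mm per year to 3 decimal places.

0.139 mm per year

Correcting the raw count gives 394 − 7 + 9 = 396 true growth increments.
Extension rate ≈ 55.1 / 396 = 0.139 mm per year.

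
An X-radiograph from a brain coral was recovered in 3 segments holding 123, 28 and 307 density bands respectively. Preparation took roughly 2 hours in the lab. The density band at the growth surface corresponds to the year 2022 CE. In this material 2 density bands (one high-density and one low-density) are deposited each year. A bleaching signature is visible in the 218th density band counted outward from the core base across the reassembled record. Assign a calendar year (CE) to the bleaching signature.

1902 CE

Total density bands = 123 + 28 + 307 = 458.
The bleaching signature sits at density band 218 from the core base, so 458 − 218 = 240 density bands formed after it.
With 2 density bands per year, 240 / 2 = 120 years.
The density band at the growth surface is 2022 CE, so the bleaching signature dates to 2022 − 120 = 1902 CE.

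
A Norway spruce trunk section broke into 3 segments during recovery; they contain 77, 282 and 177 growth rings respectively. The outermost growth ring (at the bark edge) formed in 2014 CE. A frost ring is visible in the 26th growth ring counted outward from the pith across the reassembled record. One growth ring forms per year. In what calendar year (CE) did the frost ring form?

1504 CE

Total growth rings = 77 + 282 + 177 = 536.
536 − 26 = 510 growth rings lie beyond the frost ring toward the bark edge.
The growth ring at the bark edge is 2014 CE, so the frost ring dates to 2014 − 510 = 1504 CE.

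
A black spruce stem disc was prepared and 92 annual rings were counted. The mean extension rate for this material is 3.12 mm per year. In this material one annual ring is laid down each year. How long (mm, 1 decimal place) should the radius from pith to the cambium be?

287.0 mm

92 years of growth are recorded.
Predicted length = 3.12 mm/year × 92 years = 287.0 mm.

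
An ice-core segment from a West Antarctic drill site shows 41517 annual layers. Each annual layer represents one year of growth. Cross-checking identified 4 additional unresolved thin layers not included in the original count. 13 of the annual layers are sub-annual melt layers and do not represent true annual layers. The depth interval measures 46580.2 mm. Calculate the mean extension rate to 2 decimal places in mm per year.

1.12 mm per year

Adjusted count: 41517 − 13 + 4 = 41508 annual layers.
46580.2 mm over 41508 years gives 46580.2 / 41508 ≈ 1.12 mm per year.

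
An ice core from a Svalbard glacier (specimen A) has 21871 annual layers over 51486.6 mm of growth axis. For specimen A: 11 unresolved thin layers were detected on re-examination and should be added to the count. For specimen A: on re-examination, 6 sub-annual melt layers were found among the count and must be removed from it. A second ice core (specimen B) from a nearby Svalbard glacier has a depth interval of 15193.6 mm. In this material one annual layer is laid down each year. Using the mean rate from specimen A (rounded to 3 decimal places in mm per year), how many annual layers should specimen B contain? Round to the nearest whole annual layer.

6454 annual layers

Specimen A: true annual layer count = 21871 − 6 + 11 = 21876.
A: 51486.6 mm over 21876 years gives 51486.6 / 21876 ≈ 2.354 mm/year.
For B, 15193.6 / 2.354 = 6454.38 years ≈ 6454 annual layers.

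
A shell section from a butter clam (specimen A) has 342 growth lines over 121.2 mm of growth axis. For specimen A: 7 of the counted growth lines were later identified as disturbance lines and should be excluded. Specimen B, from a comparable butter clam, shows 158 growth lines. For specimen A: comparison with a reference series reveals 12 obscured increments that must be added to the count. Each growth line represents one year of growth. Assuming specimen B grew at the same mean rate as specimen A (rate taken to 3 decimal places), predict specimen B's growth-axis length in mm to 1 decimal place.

55.1 mm

Specimen A: after corrections the count is 342 − 7 + 12 = 347 growth lines.
A: 121.2 mm over 347 years gives 121.2 / 347 ≈ 0.349 mm/year.
Length of B = 0.349 × 158 = 55.1 mm.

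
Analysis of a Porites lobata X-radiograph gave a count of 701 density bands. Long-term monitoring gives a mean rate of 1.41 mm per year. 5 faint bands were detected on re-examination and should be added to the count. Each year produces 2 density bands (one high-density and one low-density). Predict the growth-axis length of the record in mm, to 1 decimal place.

After corrections the count is 701 + 5 = 706 density bands.
With 2 density bands per year, 706 / 2 = 353 years.
353 years at 1.41 mm/year gives 1.41 × 353 = 497.7 mm.

497.7 mm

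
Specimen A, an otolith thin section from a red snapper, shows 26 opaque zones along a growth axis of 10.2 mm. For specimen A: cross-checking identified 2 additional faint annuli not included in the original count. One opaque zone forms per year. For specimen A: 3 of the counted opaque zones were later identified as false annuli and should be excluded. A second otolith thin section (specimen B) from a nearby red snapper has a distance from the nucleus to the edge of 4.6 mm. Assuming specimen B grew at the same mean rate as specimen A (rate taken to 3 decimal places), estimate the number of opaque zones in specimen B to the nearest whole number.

11 opaque zones

Specimen A: after corrections the count is 26 − 3 + 2 = 25 opaque zones.
A: Mean rate = 10.2 mm / 25 years ≈ 0.408 mm/yr.
B spans 4.6 / 0.408 = 11.27 years ≈ 11 opaque zones.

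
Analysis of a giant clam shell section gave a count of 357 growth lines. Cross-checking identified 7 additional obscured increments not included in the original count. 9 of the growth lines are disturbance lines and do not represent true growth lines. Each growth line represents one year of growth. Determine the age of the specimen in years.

355 yr

True growth line count = 357 − 9 + 7 = 355.
With a one-to-one growth line periodicity this is 355 years.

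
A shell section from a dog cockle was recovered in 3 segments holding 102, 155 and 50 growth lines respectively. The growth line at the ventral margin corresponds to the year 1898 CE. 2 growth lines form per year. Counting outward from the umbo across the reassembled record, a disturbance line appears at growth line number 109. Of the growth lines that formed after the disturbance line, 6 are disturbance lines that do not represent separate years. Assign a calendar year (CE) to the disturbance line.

1802 CE

Total growth lines = 102 + 155 + 50 = 307.
Between growth line 109 and the ventral margin there are 307 − 109 = 198 growth lines.
Excluding 6 false growth lines: 198 − 6 = 192.
Dividing by 2 growth lines per year: 192 / 2 = 96 years.
The growth line at the ventral margin is 1898 CE, so the disturbance line dates to 1898 − 96 = 1802 CE.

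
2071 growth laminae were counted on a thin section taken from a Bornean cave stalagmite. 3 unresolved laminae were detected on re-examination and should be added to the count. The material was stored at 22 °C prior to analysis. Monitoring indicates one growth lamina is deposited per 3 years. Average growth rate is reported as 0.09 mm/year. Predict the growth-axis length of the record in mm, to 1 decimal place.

560.0 mm

True growth lamina count = 2071 + 3 = 2074.
Multiplying by 3 years per growth lamina: 2074 × 3 = 6222 years.
Predicted length = 0.09 mm/year × 6222 years = 560.0 mm.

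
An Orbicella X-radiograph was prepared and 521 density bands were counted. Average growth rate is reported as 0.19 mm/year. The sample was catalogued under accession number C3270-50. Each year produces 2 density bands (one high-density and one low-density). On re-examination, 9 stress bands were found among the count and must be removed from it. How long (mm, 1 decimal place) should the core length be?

After corrections the count is 521 − 9 = 512 density bands.
With 2 density bands per year, 512 / 2 = 256 years.
Length ≈ 0.19 × 256 = 48.6 mm.

48.6 mm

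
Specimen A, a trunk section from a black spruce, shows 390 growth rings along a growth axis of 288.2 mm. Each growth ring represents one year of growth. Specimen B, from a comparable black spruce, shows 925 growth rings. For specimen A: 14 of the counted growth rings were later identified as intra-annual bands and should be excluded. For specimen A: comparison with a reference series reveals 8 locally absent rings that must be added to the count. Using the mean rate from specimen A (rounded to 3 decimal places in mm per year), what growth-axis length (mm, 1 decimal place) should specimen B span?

694.7 mm

Specimen A: adjusted count: 390 − 14 + 8 = 384 growth rings.
A: Extension rate ≈ 288.2 / 384 = 0.751 mm per year.
Length of B = 0.751 × 925 = 694.7 mm.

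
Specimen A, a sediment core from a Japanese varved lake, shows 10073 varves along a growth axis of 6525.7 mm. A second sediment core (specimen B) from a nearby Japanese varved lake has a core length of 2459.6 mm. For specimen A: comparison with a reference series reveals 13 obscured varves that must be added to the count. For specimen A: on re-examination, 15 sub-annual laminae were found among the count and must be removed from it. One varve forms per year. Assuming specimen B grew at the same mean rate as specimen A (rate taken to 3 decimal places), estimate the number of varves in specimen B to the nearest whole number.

3796 varves

Specimen A: true varve count = 10073 − 15 + 13 = 10071.
A: Mean rate = 6525.7 mm / 10071 years ≈ 0.648 mm/year.
Specimen B: 2459.6 mm / 0.648 mm per year = 3795.68 years ≈ 3796 varves.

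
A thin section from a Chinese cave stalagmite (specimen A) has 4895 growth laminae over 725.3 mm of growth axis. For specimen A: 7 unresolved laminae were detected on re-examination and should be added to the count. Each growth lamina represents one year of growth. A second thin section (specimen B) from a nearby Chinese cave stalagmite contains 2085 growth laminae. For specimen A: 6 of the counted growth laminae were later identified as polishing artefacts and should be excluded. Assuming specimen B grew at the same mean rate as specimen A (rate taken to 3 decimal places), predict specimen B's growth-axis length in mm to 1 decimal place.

308.6 mm

Specimen A: after corrections the count is 4895 − 6 + 7 = 4896 growth laminae.
A: Mean rate = 725.3 mm / 4896 years ≈ 0.148 mm/yr.
For B, 0.148 mm/year × 2085 years = 308.6 mm.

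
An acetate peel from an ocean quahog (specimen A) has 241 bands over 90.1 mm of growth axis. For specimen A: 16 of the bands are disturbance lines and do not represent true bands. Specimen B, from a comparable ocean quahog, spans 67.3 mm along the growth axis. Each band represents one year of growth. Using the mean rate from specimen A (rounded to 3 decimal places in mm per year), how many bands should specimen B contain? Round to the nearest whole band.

168 bands

Specimen A: true band count = 241 − 16 = 225.
A: 90.1 mm over 225 years gives 90.1 / 225 ≈ 0.400 mm/yr.
For B, 67.3 / 0.400 = 168.25 years ≈ 168 bands.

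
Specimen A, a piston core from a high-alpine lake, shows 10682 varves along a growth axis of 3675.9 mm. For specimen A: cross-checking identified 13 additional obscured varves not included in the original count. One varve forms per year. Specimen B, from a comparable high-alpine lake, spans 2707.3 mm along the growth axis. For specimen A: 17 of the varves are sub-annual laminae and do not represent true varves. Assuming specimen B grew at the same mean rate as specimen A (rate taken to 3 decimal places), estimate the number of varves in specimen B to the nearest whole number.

Specimen A: after corrections the count is 10682 − 17 + 13 = 10678 varves.
A: Mean rate = 3675.9 mm / 10678 years ≈ 0.344 mm/year.
Specimen B: 2707.3 mm / 0.344 mm per year = 7870.06 years ≈ 7870 varves.

7870 varves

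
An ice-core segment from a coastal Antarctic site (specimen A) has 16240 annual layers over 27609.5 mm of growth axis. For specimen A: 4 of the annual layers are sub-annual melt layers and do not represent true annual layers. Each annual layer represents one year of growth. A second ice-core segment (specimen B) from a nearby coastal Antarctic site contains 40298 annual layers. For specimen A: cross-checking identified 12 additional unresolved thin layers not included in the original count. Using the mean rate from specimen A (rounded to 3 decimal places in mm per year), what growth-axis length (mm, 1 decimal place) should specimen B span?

Specimen A: correcting the raw count gives 16240 − 4 + 12 = 16248 true annual layers.
A: Extension rate ≈ 27609.5 / 16248 = 1.699 mm/year.
Length of B = 1.699 × 40298 = 68466.3 mm.

68466.3 mm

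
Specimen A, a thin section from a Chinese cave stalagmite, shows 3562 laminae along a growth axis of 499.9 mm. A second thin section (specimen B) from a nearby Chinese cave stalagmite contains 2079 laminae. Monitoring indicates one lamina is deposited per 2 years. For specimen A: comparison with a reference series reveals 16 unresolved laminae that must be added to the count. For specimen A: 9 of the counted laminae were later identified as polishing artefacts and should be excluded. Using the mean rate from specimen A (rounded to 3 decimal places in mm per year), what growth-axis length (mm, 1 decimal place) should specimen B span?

291.1 mm

Specimen A: adjusted count: 3562 − 9 + 16 = 3569 laminae.
Specimen A: at 2 years per lamina, 3569 × 2 = 7138 years.
A: 499.9 mm over 7138 years gives 499.9 / 7138 ≈ 0.070 mm/yr.
Specimen B: multiplying by 2 years per lamina: 2079 × 2 = 4158 years. Length of B = 0.070 × 4158 = 291.1 mm.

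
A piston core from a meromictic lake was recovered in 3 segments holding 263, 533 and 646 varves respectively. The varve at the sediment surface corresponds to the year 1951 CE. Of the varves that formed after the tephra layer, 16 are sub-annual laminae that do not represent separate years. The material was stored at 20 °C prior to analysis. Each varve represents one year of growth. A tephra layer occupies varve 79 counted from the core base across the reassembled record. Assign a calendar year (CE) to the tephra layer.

604 CE

Total varves = 263 + 533 + 646 = 1442.
The tephra layer sits at varve 79 from the core base, so 1442 − 79 = 1363 varves formed after it.
1363 − 16 false = 1347 true varves after the tephra layer.
Counting back 1347 years from 1951 CE places the tephra layer in 1951 − 1347 = 604 CE.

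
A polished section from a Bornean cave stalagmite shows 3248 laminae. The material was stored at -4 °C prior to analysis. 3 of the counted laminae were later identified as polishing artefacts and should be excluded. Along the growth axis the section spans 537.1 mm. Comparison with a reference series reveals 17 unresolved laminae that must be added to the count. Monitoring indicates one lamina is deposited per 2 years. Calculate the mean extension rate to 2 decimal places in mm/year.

0.08 mm/year

After corrections the count is 3248 − 3 + 17 = 3262 laminae.
3262 laminae at 2 years each span 3262 × 2 = 6524 years.
Extension rate ≈ 537.1 / 6524 = 0.08 mm/year.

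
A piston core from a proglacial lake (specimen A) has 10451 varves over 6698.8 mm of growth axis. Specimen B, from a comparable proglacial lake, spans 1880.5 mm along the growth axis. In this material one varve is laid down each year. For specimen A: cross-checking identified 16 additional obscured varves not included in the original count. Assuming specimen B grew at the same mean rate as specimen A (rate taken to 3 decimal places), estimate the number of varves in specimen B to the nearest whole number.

2938 varves

Specimen A: correcting the raw count gives 10451 + 16 = 10467 true varves.
A: Mean rate = 6698.8 mm / 10467 years ≈ 0.640 mm/yr.
B spans 1880.5 / 0.640 = 2938.28 years ≈ 2938 varves.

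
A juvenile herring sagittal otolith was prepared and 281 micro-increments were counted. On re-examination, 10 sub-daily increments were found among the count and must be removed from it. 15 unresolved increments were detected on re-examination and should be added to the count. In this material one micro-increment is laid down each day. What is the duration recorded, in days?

286 d

After corrections the count is 281 − 10 + 15 = 286 micro-increments.
One micro-increment per day makes the duration 286 days.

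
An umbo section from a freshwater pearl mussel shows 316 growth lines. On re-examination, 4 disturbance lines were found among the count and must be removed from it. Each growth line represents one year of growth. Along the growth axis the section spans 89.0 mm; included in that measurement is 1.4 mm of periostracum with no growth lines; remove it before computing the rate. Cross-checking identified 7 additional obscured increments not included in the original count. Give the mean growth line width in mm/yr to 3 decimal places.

0.275 mm/yr

Correcting the raw count gives 316 − 4 + 7 = 319 true growth lines.
Net length = 89.0 − 1.4 = 87.6 mm.
Mean rate = 87.6 mm / 319 years ≈ 0.275 mm/yr.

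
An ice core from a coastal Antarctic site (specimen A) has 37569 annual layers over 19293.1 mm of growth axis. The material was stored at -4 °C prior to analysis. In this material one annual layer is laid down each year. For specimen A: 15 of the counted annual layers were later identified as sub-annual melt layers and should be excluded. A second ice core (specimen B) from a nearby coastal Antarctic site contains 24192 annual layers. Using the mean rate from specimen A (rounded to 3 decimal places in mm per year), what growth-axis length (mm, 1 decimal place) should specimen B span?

12434.7 mm

Specimen A: true annual layer count = 37569 − 15 = 37554.
A: Mean rate = 19293.1 mm / 37554 years ≈ 0.514 mm/year.
Length of B = 0.514 × 24192 = 12434.7 mm.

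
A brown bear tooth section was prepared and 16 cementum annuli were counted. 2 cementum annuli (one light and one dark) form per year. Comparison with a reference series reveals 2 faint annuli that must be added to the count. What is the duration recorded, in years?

After corrections the count is 16 + 2 = 18 cementum annuli.
With 2 cementum annuli per year, 18 / 2 = 9 years.

9 yr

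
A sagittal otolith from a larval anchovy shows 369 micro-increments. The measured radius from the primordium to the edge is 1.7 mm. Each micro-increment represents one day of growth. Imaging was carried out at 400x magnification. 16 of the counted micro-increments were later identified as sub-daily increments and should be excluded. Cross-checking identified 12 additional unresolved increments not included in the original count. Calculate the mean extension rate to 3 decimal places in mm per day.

0.005 mm per day

After corrections the count is 369 − 16 + 12 = 365 micro-increments.
Mean rate = 1.7 mm / 365 days ≈ 0.005 mm per day.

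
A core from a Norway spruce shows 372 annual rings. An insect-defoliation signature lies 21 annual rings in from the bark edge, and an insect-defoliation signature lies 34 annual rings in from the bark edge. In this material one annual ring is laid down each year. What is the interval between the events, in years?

13 yr

Separation: 34 − 21 = 13 annual rings.
One annual ring per year makes the interval 13 years.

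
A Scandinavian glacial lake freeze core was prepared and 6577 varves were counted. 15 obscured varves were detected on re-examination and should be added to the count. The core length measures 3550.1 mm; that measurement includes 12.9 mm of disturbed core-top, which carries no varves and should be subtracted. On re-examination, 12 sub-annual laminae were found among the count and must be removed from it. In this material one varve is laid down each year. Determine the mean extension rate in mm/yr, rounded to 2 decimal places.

0.54 mm/yr

True varve count = 6577 − 12 + 15 = 6580.
The growth record spans 3550.1 − 12.9 = 3537.2 mm.
Extension rate ≈ 3537.2 / 6580 = 0.54 mm/yr.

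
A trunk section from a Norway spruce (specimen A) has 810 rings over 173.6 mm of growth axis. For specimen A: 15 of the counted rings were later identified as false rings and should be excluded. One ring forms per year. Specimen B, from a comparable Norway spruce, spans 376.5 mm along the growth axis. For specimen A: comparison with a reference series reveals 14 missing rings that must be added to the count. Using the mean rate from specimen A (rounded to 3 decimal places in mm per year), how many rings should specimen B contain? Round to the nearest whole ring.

Specimen A: after corrections the count is 810 − 15 + 14 = 809 rings.
A: 173.6 mm over 809 years gives 173.6 / 809 ≈ 0.215 mm per year.
For B, 376.5 / 0.215 = 1751.16 years ≈ 1751 rings.

1751 rings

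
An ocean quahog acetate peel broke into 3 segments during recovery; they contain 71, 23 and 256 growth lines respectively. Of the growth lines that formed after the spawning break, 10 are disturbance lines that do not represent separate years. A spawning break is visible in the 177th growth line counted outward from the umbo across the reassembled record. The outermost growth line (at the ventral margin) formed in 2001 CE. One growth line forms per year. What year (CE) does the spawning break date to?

Total growth lines = 71 + 23 + 256 = 350.
The spawning break sits at growth line 177 from the umbo, so 350 − 177 = 173 growth lines formed after it.
173 − 10 false = 163 true growth lines after the spawning break.
2001 − 163 = 1838 CE.

1838 CE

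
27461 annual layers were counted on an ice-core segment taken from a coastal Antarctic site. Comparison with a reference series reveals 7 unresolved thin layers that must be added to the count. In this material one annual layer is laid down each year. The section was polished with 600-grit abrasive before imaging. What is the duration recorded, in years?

After corrections the count is 27461 + 7 = 27468 annual layers.
One annual layer per year makes the duration 27468 years.

27468 yr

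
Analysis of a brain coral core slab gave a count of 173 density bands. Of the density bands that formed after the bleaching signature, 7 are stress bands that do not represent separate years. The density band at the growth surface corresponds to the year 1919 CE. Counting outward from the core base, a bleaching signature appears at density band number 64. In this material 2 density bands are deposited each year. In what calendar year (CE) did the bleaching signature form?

1868 CE

The bleaching signature sits at density band 64 from the core base, so 173 − 64 = 109 density bands formed after it.
Removing the 7 false density bands leaves 109 − 7 = 102 true density bands beyond the bleaching signature.
102 density bands at 2 per year is 102 / 2 = 51 years.
1919 − 51 = 1868 CE.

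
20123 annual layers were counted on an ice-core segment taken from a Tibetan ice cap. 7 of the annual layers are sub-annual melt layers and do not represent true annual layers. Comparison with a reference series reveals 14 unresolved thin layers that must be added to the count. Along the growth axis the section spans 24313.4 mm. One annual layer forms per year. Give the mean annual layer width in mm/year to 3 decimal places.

1.208 mm/year

Adjusted count: 20123 − 7 + 14 = 20130 annual layers.
Mean rate = 24313.4 mm / 20130 years ≈ 1.208 mm/year.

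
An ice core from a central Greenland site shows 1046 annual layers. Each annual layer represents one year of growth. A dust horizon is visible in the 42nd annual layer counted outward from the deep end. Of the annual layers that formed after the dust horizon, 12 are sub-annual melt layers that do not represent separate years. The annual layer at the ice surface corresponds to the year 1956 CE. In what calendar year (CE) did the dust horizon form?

964 CE

The dust horizon sits at annual layer 42 from the deep end, so 1046 − 42 = 1004 annual layers formed after it.
Excluding 12 false annual layers: 1004 − 12 = 992.
1956 − 992 = 964 CE.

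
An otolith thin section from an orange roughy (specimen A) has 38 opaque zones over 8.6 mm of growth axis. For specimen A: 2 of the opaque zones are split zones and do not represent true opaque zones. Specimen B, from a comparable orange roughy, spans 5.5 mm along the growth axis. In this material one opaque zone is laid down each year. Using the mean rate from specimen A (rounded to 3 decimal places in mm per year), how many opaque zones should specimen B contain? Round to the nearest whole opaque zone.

Specimen A: adjusted count: 38 − 2 = 36 opaque zones.
A: 8.6 mm over 36 years gives 8.6 / 36 ≈ 0.239 mm/year.
For B, 5.5 / 0.239 = 23.01 years ≈ 23 opaque zones.

23 opaque zones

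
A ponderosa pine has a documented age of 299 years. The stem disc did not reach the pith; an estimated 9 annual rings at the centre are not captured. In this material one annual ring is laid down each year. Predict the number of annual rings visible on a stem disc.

One annual ring per year gives 299 annual rings over 299 years.
Subtracting the 9 annual rings not captured gives 299 − 9 = 290 annual rings in the record.

290 annual rings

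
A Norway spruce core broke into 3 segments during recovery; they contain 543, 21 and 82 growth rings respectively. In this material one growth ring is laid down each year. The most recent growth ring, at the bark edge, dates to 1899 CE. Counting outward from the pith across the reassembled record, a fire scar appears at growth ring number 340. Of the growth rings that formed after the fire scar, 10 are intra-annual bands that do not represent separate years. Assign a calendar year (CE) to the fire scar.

1603 CE

Total growth rings = 543 + 21 + 82 = 646.
646 − 340 = 306 growth rings lie beyond the fire scar toward the bark edge.
Removing the 10 false growth rings leaves 306 − 10 = 296 true growth rings beyond the fire scar.
The growth ring at the bark edge is 1899 CE, so the fire scar dates to 1899 − 296 = 1603 CE.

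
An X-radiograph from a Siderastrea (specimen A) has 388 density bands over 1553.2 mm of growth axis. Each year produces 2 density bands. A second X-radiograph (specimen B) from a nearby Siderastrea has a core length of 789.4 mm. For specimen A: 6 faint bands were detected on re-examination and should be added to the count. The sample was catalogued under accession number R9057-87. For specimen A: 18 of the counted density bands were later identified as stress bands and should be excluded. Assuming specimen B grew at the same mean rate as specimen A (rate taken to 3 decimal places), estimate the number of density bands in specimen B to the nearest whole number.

Specimen A: adjusted count: 388 − 18 + 6 = 376 density bands.
Specimen A: 376 density bands at 2 per year is 376 / 2 = 188 years.
A: Extension rate ≈ 1553.2 / 188 = 8.262 mm/yr.
For B, 789.4 / 8.262 = 95.55 years; at 2 density bands per year that is 95.55 × 2 ≈ 191 density bands.

191 density bands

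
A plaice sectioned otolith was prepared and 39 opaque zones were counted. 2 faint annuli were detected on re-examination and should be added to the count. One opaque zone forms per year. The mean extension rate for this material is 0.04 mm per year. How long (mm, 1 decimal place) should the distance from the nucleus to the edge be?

1.6 mm

After corrections the count is 39 + 2 = 41 opaque zones.
Predicted length = 0.04 mm/year × 41 years = 1.6 mm.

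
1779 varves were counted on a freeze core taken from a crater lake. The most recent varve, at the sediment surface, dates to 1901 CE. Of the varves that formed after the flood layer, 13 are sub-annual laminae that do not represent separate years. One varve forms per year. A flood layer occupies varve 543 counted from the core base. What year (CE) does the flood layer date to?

1779 − 543 = 1236 varves lie beyond the flood layer toward the sediment surface.
Removing the 13 false varves leaves 1236 − 13 = 1223 true varves beyond the flood layer.
1901 − 1223 = 678 CE.

678 CE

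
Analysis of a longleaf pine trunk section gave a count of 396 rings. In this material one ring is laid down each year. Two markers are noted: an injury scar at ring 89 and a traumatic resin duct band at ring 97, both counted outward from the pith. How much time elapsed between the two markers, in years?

Separation: 97 − 89 = 8 rings.
At one ring per year, 8 years elapsed between them.

8 yr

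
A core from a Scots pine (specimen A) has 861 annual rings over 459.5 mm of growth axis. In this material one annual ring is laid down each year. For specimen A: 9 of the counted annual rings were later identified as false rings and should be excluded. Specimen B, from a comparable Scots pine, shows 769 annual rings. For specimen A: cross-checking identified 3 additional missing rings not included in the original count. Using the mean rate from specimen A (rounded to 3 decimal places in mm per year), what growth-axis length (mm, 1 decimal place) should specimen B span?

413.0 mm

Specimen A: true annual ring count = 861 − 9 + 3 = 855.
A: Mean rate = 459.5 mm / 855 years ≈ 0.537 mm/yr.
For B, 0.537 mm/year × 769 years = 413.0 mm.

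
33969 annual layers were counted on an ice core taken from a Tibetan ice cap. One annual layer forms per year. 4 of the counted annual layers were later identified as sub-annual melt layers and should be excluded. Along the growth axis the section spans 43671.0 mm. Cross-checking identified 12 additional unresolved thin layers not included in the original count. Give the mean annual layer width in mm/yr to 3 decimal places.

Correcting the raw count gives 33969 − 4 + 12 = 33977 true annual layers.
Mean rate = 43671.0 mm / 33977 years ≈ 1.285 mm/yr.

1.285 mm/yr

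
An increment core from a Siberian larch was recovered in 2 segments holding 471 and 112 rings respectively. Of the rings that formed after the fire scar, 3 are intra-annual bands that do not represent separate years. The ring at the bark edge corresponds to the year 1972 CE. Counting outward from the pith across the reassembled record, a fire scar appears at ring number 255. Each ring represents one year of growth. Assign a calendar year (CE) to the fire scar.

1647 CE

Total rings = 471 + 112 = 583.
Between ring 255 and the bark edge there are 583 − 255 = 328 rings.
Excluding 3 false rings: 328 − 3 = 325.
Counting back 325 years from 1972 CE places the fire scar in 1972 − 325 = 1647 CE.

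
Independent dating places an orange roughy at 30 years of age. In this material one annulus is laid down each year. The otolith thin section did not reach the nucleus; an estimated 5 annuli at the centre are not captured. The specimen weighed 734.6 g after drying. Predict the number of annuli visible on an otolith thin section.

25 annuli

At one annulus per year, 30 years correspond to 30 annuli.
Subtracting the 5 annuli not captured gives 30 − 5 = 25 annuli in the record.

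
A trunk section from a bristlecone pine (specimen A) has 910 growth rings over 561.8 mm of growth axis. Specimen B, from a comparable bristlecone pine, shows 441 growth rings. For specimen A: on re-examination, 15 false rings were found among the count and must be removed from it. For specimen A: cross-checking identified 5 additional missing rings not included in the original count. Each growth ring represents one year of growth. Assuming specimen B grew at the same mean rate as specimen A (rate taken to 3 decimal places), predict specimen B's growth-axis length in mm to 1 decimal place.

Specimen A: true growth ring count = 910 − 15 + 5 = 900.
A: Extension rate ≈ 561.8 / 900 = 0.624 mm/yr.
B's length ≈ 0.624 × 441 = 275.2 mm.

275.2 mm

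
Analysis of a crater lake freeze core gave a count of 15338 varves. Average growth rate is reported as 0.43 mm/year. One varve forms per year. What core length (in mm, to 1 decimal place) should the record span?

The record spans 15338 years at 0.43 mm per year.
Predicted length = 0.43 mm/year × 15338 years = 6595.3 mm.

6595.3 mm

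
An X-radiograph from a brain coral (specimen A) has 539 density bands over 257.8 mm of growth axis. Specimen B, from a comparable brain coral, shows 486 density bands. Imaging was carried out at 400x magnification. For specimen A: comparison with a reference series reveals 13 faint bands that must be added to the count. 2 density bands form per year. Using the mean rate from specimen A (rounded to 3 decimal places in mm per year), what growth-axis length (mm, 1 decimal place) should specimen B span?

Specimen A: correcting the raw count gives 539 + 13 = 552 true density bands.
Specimen A: dividing by 2 density bands per year: 552 / 2 = 276 years.
A: 257.8 mm over 276 years gives 257.8 / 276 ≈ 0.934 mm/yr.
Specimen B: 486 density bands at 2 per year is 486 / 2 = 243 years. B's length ≈ 0.934 × 243 = 227.0 mm.

227.0 mm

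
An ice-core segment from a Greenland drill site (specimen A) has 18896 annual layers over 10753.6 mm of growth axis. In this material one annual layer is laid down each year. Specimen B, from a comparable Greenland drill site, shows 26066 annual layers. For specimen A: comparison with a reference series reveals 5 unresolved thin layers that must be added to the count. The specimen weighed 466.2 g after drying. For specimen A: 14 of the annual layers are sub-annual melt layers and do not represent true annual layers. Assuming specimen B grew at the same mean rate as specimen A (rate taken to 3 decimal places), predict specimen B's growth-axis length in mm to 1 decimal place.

Specimen A: after corrections the count is 18896 − 14 + 5 = 18887 annual layers.
A: 10753.6 mm over 18887 years gives 10753.6 / 18887 ≈ 0.569 mm per year.
For B, 0.569 mm/year × 26066 years = 14831.6 mm.

14831.6 mm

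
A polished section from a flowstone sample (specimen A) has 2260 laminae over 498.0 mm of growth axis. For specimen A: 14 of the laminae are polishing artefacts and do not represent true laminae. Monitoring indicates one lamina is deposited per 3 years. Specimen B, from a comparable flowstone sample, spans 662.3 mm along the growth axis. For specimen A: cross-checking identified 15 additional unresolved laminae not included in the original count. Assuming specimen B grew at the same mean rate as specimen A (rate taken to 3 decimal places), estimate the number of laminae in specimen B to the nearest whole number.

3024 laminae

Specimen A: adjusted count: 2260 − 14 + 15 = 2261 laminae.
Specimen A: multiplying by 3 years per lamina: 2261 × 3 = 6783 years.
A: 498.0 mm over 6783 years gives 498.0 / 6783 ≈ 0.073 mm/year.
For B, 662.3 / 0.073 = 9072.60 years; at 3 years per lamina that is 9072.60 / 3 ≈ 3024 laminae.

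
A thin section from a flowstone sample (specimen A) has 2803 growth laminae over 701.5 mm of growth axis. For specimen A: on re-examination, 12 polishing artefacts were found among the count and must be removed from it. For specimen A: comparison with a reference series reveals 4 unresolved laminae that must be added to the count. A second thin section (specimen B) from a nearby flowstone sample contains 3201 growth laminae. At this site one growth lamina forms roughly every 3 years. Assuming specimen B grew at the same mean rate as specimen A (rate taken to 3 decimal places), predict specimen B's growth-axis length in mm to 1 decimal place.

806.7 mm

Specimen A: adjusted count: 2803 − 12 + 4 = 2795 growth laminae.
Specimen A: 2795 growth laminae at 3 years each span 2795 × 3 = 8385 years.
A: Extension rate ≈ 701.5 / 8385 = 0.084 mm/year.
Specimen B: at 3 years per growth lamina, 3201 × 3 = 9603 years. Length of B = 0.084 × 9603 = 806.7 mm.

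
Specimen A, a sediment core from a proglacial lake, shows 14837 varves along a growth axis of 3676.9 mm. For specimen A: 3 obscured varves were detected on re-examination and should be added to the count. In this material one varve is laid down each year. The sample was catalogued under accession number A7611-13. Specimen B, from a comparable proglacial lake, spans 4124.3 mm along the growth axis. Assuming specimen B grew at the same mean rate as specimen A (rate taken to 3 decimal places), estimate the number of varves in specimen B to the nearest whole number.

Specimen A: true varve count = 14837 + 3 = 14840.
A: 3676.9 mm over 14840 years gives 3676.9 / 14840 ≈ 0.248 mm per year.
B spans 4124.3 / 0.248 = 16630.24 years ≈ 16630 varves.

16630 varves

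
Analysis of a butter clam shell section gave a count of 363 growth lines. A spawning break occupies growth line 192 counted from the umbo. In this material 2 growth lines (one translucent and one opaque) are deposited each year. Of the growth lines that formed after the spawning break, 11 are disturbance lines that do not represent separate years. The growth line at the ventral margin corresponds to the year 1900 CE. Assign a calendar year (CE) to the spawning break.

Between growth line 192 and the ventral margin there are 363 − 192 = 171 growth lines.
Excluding 11 false growth lines: 171 − 11 = 160.
With 2 growth lines per year, 160 / 2 = 80 years.
Counting back 80 years from 1900 CE places the spawning break in 1900 − 80 = 1820 CE.

1820 CE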